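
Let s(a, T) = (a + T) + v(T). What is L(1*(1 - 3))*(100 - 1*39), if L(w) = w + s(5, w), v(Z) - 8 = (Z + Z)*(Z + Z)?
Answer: 1525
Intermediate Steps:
v(Z) = 8 + 4*Z**2 (v(Z) = 8 + (Z + Z)*(Z + Z) = 8 + (2*Z)*(2*Z) = 8 + 4*Z**2)
s(a, T) = 8 + T + a + 4*T**2 (s(a, T) = (a + T) + (8 + 4*T**2) = (T + a) + (8 + 4*T**2) = 8 + T + a + 4*T**2)
L(w) = 13 + 2*w + 4*w**2 (L(w) = w + (8 + w + 5 + 4*w**2) = w + (13 + w + 4*w**2) = 13 + 2*w + 4*w**2)
L(1*(1 - 3))*(100 - 1*39) = (13 + 2*(1*(1 - 3)) + 4*(1*(1 - 3))**2)*(100 - 1*39) = (13 + 2*(1*(-2)) + 4*(1*(-2))**2)*(100 - 39) = (13 + 2*(-2) + 4*(-2)**2)*61 = (13 - 4 + 4*4)*61 = (13 - 4 + 16)*61 = 25*61 = 1525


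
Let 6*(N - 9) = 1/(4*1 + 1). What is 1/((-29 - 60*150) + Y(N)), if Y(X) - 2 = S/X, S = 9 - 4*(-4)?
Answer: -271/2445567 ≈ -0.00011081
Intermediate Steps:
S = 25 (S = 9 + 16 = 25)
N = 271/30 (N = 9 + 1/(6*(4*1 + 1)) = 9 + 1/(6*(4 + 1)) = 9 + (⅙)/5 = 9 + (⅙)*(⅕) = 9 + 1/30 = 271/30 ≈ 9.0333)
Y(X) = 2 + 25/X
1/((-29 - 60*150) + Y(N)) = 1/((-29 - 60*150) + (2 + 25/(271/30))) = 1/((-29 - 9000) + (2 + 25*(30/271))) = 1/(-9029 + (2 + 750/271)) = 1/(-9029 + 1292/271) = 1/(-2445567/271) = -271/2445567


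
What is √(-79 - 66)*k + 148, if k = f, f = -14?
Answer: 148 - 14*I*√145 ≈ 148.0 - 168.58*I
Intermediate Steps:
k = -14
√(-79 - 66)*k + 148 = √(-79 - 66)*(-14) + 148 = √(-145)*(-14) + 148 = (I*√145)*(-14) + 148 = -14*I*√145 + 148 = 148 - 14*I*√145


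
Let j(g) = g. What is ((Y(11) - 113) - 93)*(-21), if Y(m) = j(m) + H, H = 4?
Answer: 4011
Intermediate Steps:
Y(m) = 4 + m (Y(m) = m + 4 = 4 + m)
((Y(11) - 113) - 93)*(-21) = (((4 + 11) - 113) - 93)*(-21) = ((15 - 113) - 93)*(-21) = (-98 - 93)*(-21) = -191*(-21) = 4011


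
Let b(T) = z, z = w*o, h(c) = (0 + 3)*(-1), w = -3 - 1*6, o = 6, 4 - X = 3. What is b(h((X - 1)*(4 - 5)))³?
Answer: -157464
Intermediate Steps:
X = 1 (X = 4 - 1*3 = 4 - 3 = 1)
w = -9 (w = -3 - 6 = -9)
h(c) = -3 (h(c) = 3*(-1) = -3)
z = -54 (z = -9*6 = -54)
b(T) = -54
b(h((X - 1)*(4 - 5)))³ = (-54)³ = -157464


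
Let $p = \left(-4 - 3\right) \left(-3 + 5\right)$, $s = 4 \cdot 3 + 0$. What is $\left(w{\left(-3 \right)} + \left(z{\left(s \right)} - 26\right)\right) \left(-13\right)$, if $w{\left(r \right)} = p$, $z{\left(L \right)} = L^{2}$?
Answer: $-1352$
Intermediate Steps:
$s = 12$ ($s = 12 + 0 = 12$)
$p = -14$ ($p = \left(-7\right) 2 = -14$)
$w{\left(r \right)} = -14$
$\left(w{\left(-3 \right)} + \left(z{\left(s \right)} - 26\right)\right) \left(-13\right) = \left(-14 - \left(26 - 12^{2}\right)\right) \left(-13\right) = \left(-14 + \left(144 - 26\right)\right) \left(-13\right) = \left(-14 + 118\right) \left(-13\right) = 104 \left(-13\right) = -1352$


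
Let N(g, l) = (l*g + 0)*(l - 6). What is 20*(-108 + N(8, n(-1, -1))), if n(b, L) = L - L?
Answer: -2160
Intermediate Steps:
n(b, L) = 0
N(g, l) = g*l*(-6 + l) (N(g, l) = (g*l + 0)*(-6 + l) = (g*l)*(-6 + l) = g*l*(-6 + l))
20*(-108 + N(8, n(-1, -1))) = 20*(-108 + 8*0*(-6 + 0)) = 20*(-108 + 8*0*(-6)) = 20*(-108 + 0) = 20*(-108) = -2160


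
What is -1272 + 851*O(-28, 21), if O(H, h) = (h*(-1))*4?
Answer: -72756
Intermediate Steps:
O(H, h) = -4*h (O(H, h) = -h*4 = -4*h)
-1272 + 851*O(-28, 21) = -1272 + 851*(-4*21) = -1272 + 851*(-84) = -1272 - 71484 = -72756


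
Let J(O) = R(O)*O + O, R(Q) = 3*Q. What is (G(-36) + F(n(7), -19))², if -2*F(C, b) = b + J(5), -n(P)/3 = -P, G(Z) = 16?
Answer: 841/4 ≈ 210.25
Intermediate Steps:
n(P) = 3*P (n(P) = -(-3)*P = 3*P)
J(O) = O + 3*O² (J(O) = (3*O)*O + O = 3*O² + O = O + 3*O²)
F(C, b) = -40 - b/2 (F(C, b) = -(b + 5*(1 + 3*5))/2 = -(b + 5*(1 + 15))/2 = -(b + 5*16)/2 = -(b + 80)/2 = -(80 + b)/2 = -40 - b/2)
(G(-36) + F(n(7), -19))² = (16 + (-40 - ½*(-19)))² = (16 + (-40 + 19/2))² = (16 - 61/2)² = (-29/2)² = 841/4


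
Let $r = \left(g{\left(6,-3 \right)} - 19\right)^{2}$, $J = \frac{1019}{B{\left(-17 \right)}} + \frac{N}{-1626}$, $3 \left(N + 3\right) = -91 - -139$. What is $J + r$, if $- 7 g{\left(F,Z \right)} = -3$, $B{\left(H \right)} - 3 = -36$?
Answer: $\frac{91734597}{292138} \approx 314.01$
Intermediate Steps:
$B{\left(H \right)} = -33$ ($B{\left(H \right)} = 3 - 36 = -33$)
$N = 13$ ($N = -3 + \frac{-91 - -139}{3} = -3 + \frac{-91 + 139}{3} = -3 + \frac{1}{3} \cdot 48 = -3 + 16 = 13$)
$g{\left(F,Z \right)} = \frac{3}{7}$ ($g{\left(F,Z \right)} = \left(- \frac{1}{7}\right) \left(-3\right) = \frac{3}{7}$)
$J = - \frac{184147}{5962}$ ($J = \frac{1019}{-33} + \frac{13}{-1626} = 1019 \left(- \frac{1}{33}\right) + 13 \left(- \frac{1}{1626}\right) = - \frac{1019}{33} - \frac{13}{1626} = - \frac{184147}{5962} \approx -30.887$)
$r = \frac{16900}{49}$ ($r = \left(\frac{3}{7} - 19\right)^{2} = \left(- \frac{130}{7}\right)^{2} = \frac{16900}{49} \approx 344.9$)
$J + r = - \frac{184147}{5962} + \frac{16900}{49} = \frac{91734597}{292138}$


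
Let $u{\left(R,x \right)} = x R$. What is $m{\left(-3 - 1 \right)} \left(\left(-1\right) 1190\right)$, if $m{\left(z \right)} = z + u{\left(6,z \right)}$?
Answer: $33320$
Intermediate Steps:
$u{\left(R,x \right)} = R x$
$m{\left(z \right)} = 7 z$ ($m{\left(z \right)} = z + 6 z = 7 z$)
$m{\left(-3 - 1 \right)} \left(\left(-1\right) 1190\right) = 7 \left(-3 - 1\right) \left(\left(-1\right) 1190\right) = 7 \left(-4\right) \left(-1190\right) = \left(-28\right) \left(-1190\right) = 33320$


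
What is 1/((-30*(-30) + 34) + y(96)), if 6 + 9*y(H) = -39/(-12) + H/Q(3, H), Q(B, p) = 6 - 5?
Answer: 36/33997 ≈ 0.0010589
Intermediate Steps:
Q(B, p) = 1
y(H) = -11/36 + H/9 (y(H) = -⅔ + (-39/(-12) + H/1)/9 = -⅔ + (-39*(-1/12) + H*1)/9 = -⅔ + (13/4 + H)/9 = -⅔ + (13/36 + H/9) = -11/36 + H/9)
1/((-30*(-30) + 34) + y(96)) = 1/((-30*(-30) + 34) + (-11/36 + (⅑)*96)) = 1/((900 + 34) + (-11/36 + 32/3)) = 1/(934 + 373/36) = 1/(33997/36) = 36/33997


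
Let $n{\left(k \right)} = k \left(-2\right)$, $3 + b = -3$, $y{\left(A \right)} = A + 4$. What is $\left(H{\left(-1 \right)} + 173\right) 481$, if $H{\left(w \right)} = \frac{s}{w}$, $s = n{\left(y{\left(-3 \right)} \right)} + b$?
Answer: $87061$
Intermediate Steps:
$y{\left(A \right)} = 4 + A$
$b = -6$ ($b = -3 - 3 = -6$)
$n{\left(k \right)} = - 2 k$
$s = -8$ ($s = - 2 \left(4 - 3\right) - 6 = \left(-2\right) 1 - 6 = -2 - 6 = -8$)
$H{\left(w \right)} = - \frac{8}{w}$
$\left(H{\left(-1 \right)} + 173\right) 481 = \left(- \frac{8}{-1} + 173\right) 481 = \left(\left(-8\right) \left(-1\right) + 173\right) 481 = \left(8 + 173\right) 481 = 181 \cdot 481 = 87061$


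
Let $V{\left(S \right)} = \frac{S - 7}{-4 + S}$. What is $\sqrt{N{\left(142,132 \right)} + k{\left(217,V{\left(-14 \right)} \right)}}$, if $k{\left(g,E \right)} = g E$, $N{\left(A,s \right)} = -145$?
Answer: $\frac{\sqrt{3894}}{6} \approx 10.4$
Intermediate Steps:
$V{\left(S \right)} = \frac{-7 + S}{-4 + S}$
$k{\left(g,E \right)} = E g$
$\sqrt{N{\left(142,132 \right)} + k{\left(217,V{\left(-14 \right)} \right)}} = \sqrt{-145 + \frac{-7 - 14}{-4 - 14} \cdot 217} = \sqrt{-145 + \frac{1}{-18} \left(-21\right) 217} = \sqrt{-145 + \left(- \frac{1}{18}\right) \left(-21\right) 217} = \sqrt{-145 + \frac{7}{6} \cdot 217} = \sqrt{-145 + \frac{1519}{6}} = \sqrt{\frac{649}{6}} = \frac{\sqrt{3894}}{6}$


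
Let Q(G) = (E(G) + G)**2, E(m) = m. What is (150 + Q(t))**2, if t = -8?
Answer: 164836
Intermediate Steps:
Q(G) = 4*G**2 (Q(G) = (G + G)**2 = (2*G)**2 = 4*G**2)
(150 + Q(t))**2 = (150 + 4*(-8)**2)**2 = (150 + 4*64)**2 = (150 + 256)**2 = 406**2 = 164836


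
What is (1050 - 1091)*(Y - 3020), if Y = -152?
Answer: 130052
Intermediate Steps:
(1050 - 1091)*(Y - 3020) = (1050 - 1091)*(-152 - 3020) = -41*(-3172) = 130052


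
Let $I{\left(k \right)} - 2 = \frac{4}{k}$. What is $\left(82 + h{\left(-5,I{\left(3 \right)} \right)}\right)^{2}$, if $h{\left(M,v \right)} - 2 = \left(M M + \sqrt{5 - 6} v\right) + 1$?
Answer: $\frac{108800}{9} + \frac{2200 i}{3} \approx 12089.0 + 733.33 i$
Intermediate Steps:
$I{\left(k \right)} = 2 + \frac{4}{k}$
$h{\left(M,v \right)} = 3 + M^{2} + i v$ ($h{\left(M,v \right)} = 2 + \left(\left(M M + \sqrt{5 - 6} v\right) + 1\right) = 2 + \left(\left(M^{2} + \sqrt{-1} v\right) + 1\right) = 2 + \left(\left(M^{2} + i v\right) + 1\right) = 2 + \left(1 + M^{2} + i v\right) = 3 + M^{2} + i v$)
$\left(82 + h{\left(-5,I{\left(3 \right)} \right)}\right)^{2} = \left(82 + \left(3 + \left(-5\right)^{2} + i \left(2 + \frac{4}{3}\right)\right)\right)^{2} = \left(82 + \left(3 + 25 + i \left(2 + 4 \cdot \frac{1}{3}\right)\right)\right)^{2} = \left(82 + \left(3 + 25 + i \left(2 + \frac{4}{3}\right)\right)\right)^{2} = \left(82 + \left(3 + 25 + i \frac{10}{3}\right)\right)^{2} = \left(82 + \left(3 + 25 + \frac{10 i}{3}\right)\right)^{2} = \left(82 + \left(28 + \frac{10 i}{3}\right)\right)^{2} = \left(110 + \frac{10 i}{3}\right)^{2}$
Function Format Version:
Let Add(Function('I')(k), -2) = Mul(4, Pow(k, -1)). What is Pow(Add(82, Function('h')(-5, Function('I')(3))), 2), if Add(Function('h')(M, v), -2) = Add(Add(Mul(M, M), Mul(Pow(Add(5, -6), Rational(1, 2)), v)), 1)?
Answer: Add(Rational(108800, 9), Mul(Rational(2200, 3), I)) ≈ Add(12089., Mul(733.33, I))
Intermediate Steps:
Function('I')(k) = Add(2, Mul(4, Pow(k, -1)))
Function('h')(M, v) = Add(3, Pow(M, 2), Mul(I, v)) (Function('h')(M, v) = Add(2, Add(Add(Mul(M, M), Mul(Pow(Add(5, -6), Rational(1, 2)), v)), 1)) = Add(2, Add(Add(Pow(M, 2), Mul(Pow(-1, Rational(1, 2)), v)), 1)) = Add(2, Add(Add(Pow(M, 2), Mul(I, v)), 1)) = Add(2, Add(1, Pow(M, 2), Mul(I, v))) = Add(3, Pow(M, 2), Mul(I, v)))
Pow(Add(82, Function('h')(-5, Function('I')(3))), 2) = Pow(Add(82, Add(3, Pow(-5, 2), Mul(I, Add(2, Mul(4, Pow(3, -1)))))), 2) = Pow(Add(82, Add(3, 25, Mul(I, Add(2, Mul(4, Rational(1, 3)))))), 2) = Pow(Add(82, Add(3, 25, Mul(I, Add(2, Rational(4, 3))))), 2) = Pow(Add(82, Add(3, 25, Mul(I, Rational(10, 3)))), 2) = Pow(Add(82, Add(3, 25, Mul(Rational(10, 3), I))), 2) = Pow(Add(82, Add(28, Mul(Rational(10, 3), I))), 2) = Pow(Add(110, Mul(Rational(10, 3), I)), 2)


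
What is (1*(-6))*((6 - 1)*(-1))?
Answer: 30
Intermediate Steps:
(1*(-6))*((6 - 1)*(-1)) = -30*(-1) = -6*(-5) = 30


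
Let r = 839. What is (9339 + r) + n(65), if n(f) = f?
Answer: 10243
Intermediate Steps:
(9339 + r) + n(65) = (9339 + 839) + 65 = 10178 + 65 = 10243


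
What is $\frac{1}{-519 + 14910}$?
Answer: $\frac{1}{14391} \approx 6.9488 \cdot 10^{-5}$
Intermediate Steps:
$\frac{1}{-519 + 14910} = \frac{1}{14391}$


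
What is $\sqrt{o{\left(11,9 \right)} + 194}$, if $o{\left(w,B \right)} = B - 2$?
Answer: $\sqrt{201} \approx 14.177$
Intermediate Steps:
$o{\left(w,B \right)} = -2 + B$
$\sqrt{o{\left(11,9 \right)} + 194} = \sqrt{\left(-2 + 9\right) + 194} = \sqrt{7 + 194} = \sqrt{201}$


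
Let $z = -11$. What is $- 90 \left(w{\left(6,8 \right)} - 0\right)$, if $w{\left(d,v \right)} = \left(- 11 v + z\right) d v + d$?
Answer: $427140$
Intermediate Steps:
$w{\left(d,v \right)} = d + d v \left(-11 - 11 v\right)$ ($w{\left(d,v \right)} = \left(- 11 v - 11\right) d v + d = \left(-11 - 11 v\right) d v + d = d \left(-11 - 11 v\right) v + d = d v \left(-11 - 11 v\right) + d = d + d v \left(-11 - 11 v\right)$)
$- 90 \left(w{\left(6,8 \right)} - 0\right) = - 90 \left(6 \left(1 - 88 - 11 \cdot 8^{2}\right) - 0\right) = - 90 \left(6 \left(1 - 88 - 704\right) + 0\right) = - 90 \left(6 \left(-791\right) + 0\right) = - 90 \left(-4746 + 0\right) = \left(-90\right) \left(-4746\right) = 427140$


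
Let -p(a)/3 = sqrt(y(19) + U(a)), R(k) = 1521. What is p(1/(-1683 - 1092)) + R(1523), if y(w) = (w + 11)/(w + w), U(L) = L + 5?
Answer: 1521 - sqrt(643732179)/3515 ≈ 1513.8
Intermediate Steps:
U(L) = 5 + L
y(w) = (11 + w)/(2*w) (y(w) = (11 + w)/((2*w)) = (11 + w)*(1/(2*w)) = (11 + w)/(2*w))
p(a) = -3*sqrt(110/19 + a) (p(a) = -3*sqrt((1/2)*(11 + 19)/19 + (5 + a)) = -3*sqrt((1/2)*(1/19)*30 + (5 + a)) = -3*sqrt(15/19 + (5 + a)) = -3*sqrt(110/19 + a))
p(1/(-1683 - 1092)) + R(1523) = -3*sqrt(2090 + 361/(-1683 - 1092))/19 + 1521 = -3*sqrt(2090 + 361/(-2775))/19 + 1521 = -3*sqrt(2090 + 361*(-1/2775))/19 + 1521 = -3*sqrt(2090 - 361/2775)/19 + 1521 = -sqrt(643732179)/3515 + 1521 = 1521 - sqrt(643732179)/3515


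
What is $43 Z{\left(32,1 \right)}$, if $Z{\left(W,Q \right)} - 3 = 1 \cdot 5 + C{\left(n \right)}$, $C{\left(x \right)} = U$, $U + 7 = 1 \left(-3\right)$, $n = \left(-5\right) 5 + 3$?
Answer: $-86$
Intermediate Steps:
$n = -22$ ($n = -25 + 3 = -22$)
$U = -10$ ($U = -7 + 1 \left(-3\right) = -7 - 3 = -10$)
$C{\left(x \right)} = -10$
$Z{\left(W,Q \right)} = -2$ ($Z{\left(W,Q \right)} = 3 + \left(1 \cdot 5 - 10\right) = 3 + \left(5 - 10\right) = 3 - 5 = -2$)
$43 Z{\left(32,1 \right)} = 43 \left(-2\right) = -86$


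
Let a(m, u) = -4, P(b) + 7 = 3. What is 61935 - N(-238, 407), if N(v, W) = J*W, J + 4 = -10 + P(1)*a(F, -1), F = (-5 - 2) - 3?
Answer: 61121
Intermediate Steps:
P(b) = -4 (P(b) = -7 + 3 = -4)
F = -10 (F = -7 - 3 = -10)
J = 2 (J = -4 + (-10 - 4*(-4)) = -4 + (-10 + 16) = -4 + 6 = 2)
N(v, W) = 2*W
61935 - N(-238, 407) = 61935 - 2*407 = 61935 - 1*814 = 61935 - 814 = 61121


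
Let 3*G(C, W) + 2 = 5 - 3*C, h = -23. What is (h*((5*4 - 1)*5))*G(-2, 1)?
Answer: -6555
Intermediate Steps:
G(C, W) = 1 - C (G(C, W) = -⅔ + (5 - 3*C)/3 = -⅔ + (5/3 - C) = 1 - C)
(h*((5*4 - 1)*5))*G(-2, 1) = (-23*(5*4 - 1)*5)*(1 - 1*(-2)) = (-23*(20 - 1)*5)*(1 + 2) = -437*5*3 = -23*95*3 = -2185*3 = -6555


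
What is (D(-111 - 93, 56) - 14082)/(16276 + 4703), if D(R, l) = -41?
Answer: -14123/20979 ≈ -0.67320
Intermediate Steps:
(D(-111 - 93, 56) - 14082)/(16276 + 4703) = (-41 - 14082)/(16276 + 4703) = -14123/20979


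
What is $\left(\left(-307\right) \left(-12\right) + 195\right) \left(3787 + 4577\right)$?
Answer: $32443956$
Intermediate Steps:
$\left(\left(-307\right) \left(-12\right) + 195\right) \left(3787 + 4577\right) = \left(3684 + 195\right) 8364 = 3879 \cdot 8364 = 32443956$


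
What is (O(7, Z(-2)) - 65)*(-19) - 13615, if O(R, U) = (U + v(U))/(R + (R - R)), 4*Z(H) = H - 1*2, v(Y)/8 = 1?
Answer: -12399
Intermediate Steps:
v(Y) = 8 (v(Y) = 8*1 = 8)
Z(H) = -½ + H/4 (Z(H) = (H - 1*2)/4 = (H - 2)/4 = (-2 + H)/4 = -½ + H/4)
O(R, U) = (8 + U)/R (O(R, U) = (U + 8)/(R + (R - R)) = (8 + U)/(R + 0) = (8 + U)/R)
(O(7, Z(-2)) - 65)*(-19) - 13615 = ((8 + (-½ + (¼)*(-2)))/7 - 65)*(-19) - 13615 = ((8 + (-½ - ½))/7 - 65)*(-19) - 13615 = ((8 - 1)/7 - 65)*(-19) - 13615 = ((⅐)*7 - 65)*(-19) - 13615 = (1 - 65)*(-19) - 13615 = -64*(-19) - 13615 = 1216 - 13615 = -12399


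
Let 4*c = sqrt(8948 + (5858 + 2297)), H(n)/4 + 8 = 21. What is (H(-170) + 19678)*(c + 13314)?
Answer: 262685220 + 9865*sqrt(17103)/2 ≈ 2.6333e+8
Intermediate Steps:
H(n) = 52 (H(n) = -32 + 4*21 = -32 + 84 = 52)
c = sqrt(17103)/4 (c = sqrt(8948 + (5858 + 2297))/4 = sqrt(8948 + 8155)/4 = sqrt(17103)/4 ≈ 32.695)
(H(-170) + 19678)*(c + 13314) = (52 + 19678)*(sqrt(17103)/4 + 13314) = 19730*(13314 + sqrt(17103)/4) = 262685220 + 9865*sqrt(17103)/2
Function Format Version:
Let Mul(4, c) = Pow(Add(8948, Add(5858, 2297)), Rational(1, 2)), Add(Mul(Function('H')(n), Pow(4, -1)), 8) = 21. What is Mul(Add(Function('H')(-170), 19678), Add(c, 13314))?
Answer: Add(262685220, Mul(Rational(9865, 2), Pow(17103, Rational(1, 2)))) ≈ 2.6333e+8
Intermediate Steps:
Function('H')(n) = 52 (Function('H')(n) = Add(-32, Mul(4, 21)) = Add(-32, 84) = 52)
c = Mul(Rational(1, 4), Pow(17103, Rational(1, 2))) (c = Mul(Rational(1, 4), Pow(Add(8948, Add(5858, 2297)), Rational(1, 2))) = Mul(Rational(1, 4), Pow(Add(8948, 8155), Rational(1, 2))) = Mul(Rational(1, 4), Pow(17103, Rational(1, 2))) ≈ 32.695)
Mul(Add(Function('H')(-170), 19678), Add(c, 13314)) = Mul(Add(52, 19678), Add(Mul(Rational(1, 4), Pow(17103, Rational(1, 2))), 13314)) = Mul(19730, Add(13314, Mul(Rational(1, 4), Pow(17103, Rational(1, 2))))) = Add(262685220, Mul(Rational(9865, 2), Pow(17103, Rational(1, 2))))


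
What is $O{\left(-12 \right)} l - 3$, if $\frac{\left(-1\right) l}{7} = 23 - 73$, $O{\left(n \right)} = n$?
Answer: $-4203$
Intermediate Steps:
$l = 350$ ($l = - 7 \left(23 - 73\right) = \left(-7\right) \left(-50\right) = 350$)
$O{\left(-12 \right)} l - 3 = \left(-12\right) 350 - 3 = -4200 - 3 = -4203$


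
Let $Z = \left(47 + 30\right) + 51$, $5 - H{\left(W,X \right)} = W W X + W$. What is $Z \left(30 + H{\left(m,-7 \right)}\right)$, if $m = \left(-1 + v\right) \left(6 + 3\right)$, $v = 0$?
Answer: $78208$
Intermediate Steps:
$m = -9$ ($m = \left(-1 + 0\right) \left(6 + 3\right) = \left(-1\right) 9 = -9$)
$H{\left(W,X \right)} = 5 - W - X W^{2}$ ($H{\left(W,X \right)} = 5 - \left(W W X + W\right) = 5 - \left(W^{2} X + W\right) = 5 - \left(X W^{2} + W\right) = 5 - \left(W + X W^{2}\right) = 5 - W - X W^{2}$)
$Z = 128$ ($Z = 77 + 51 = 128$)
$Z \left(30 + H{\left(m,-7 \right)}\right) = 128 \left(30 - \left(-14 - 567\right)\right) = 128 \left(30 + \left(5 + 9 - \left(-7\right) 81\right)\right) = 128 \left(30 + \left(5 + 9 + 567\right)\right) = 128 \left(30 + 581\right) = 128 \cdot 611 = 78208$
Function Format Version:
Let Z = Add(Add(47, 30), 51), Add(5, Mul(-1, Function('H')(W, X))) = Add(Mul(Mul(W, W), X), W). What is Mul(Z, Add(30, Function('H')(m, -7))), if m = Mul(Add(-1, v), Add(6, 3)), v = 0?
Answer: 78208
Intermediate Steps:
m = -9 (m = Mul(Add(-1, 0), Add(6, 3)) = Mul(-1, 9) = -9)
Function('H')(W, X) = Add(5, Mul(-1, W), Mul(-1, X, Pow(W, 2))) (Function('H')(W, X) = Add(5, Mul(-1, Add(Mul(Mul(W, W), X), W))) = Add(5, Mul(-1, Add(Mul(Pow(W, 2), X), W))) = Add(5, Mul(-1, Add(Mul(X, Pow(W, 2)), W))) = Add(5, Mul(-1, Add(W, Mul(X, Pow(W, 2))))) = Add(5, Add(Mul(-1, W), Mul(-1, X, Pow(W, 2)))) = Add(5, Mul(-1, W), Mul(-1, X, Pow(W, 2))))
Z = 128 (Z = Add(77, 51) = 128)
Mul(Z, Add(30, Function('H')(m, -7))) = Mul(128, Add(30, Add(5, Mul(-1, -9), Mul(-1, -7, Pow(-9, 2))))) = Mul(128, Add(30, Add(5, 9, Mul(-1, -7, 81)))) = Mul(128, Add(30, Add(5, 9, 567))) = Mul(128, Add(30, 581)) = Mul(128, 611) = 78208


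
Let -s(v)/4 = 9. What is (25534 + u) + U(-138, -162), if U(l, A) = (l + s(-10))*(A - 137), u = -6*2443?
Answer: 62902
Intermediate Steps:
u = -14658
s(v) = -36 (s(v) = -4*9 = -36)
U(l, A) = (-137 + A)*(-36 + l) (U(l, A) = (l - 36)*(A - 137) = (-36 + l)*(-137 + A) = (-137 + A)*(-36 + l))
(25534 + u) + U(-138, -162) = (25534 - 14658) + (4932 - 137*(-138) - 36*(-162) - 162*(-138)) = 10876 + (4932 + 18906 + 5832 + 22356) = 10876 + 52026 = 62902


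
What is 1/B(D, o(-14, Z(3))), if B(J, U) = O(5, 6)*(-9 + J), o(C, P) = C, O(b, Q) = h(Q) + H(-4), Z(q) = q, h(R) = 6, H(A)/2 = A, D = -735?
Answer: 1/1488 ≈ 0.00067204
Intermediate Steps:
H(A) = 2*A
O(b, Q) = -2 (O(b, Q) = 6 + 2*(-4) = 6 - 8 = -2)
B(J, U) = 18 - 2*J (B(J, U) = -2*(-9 + J) = 18 - 2*J)
1/B(D, o(-14, Z(3))) = 1/(18 - 2*(-735)) = 1/(18 + 1470) = 1/1488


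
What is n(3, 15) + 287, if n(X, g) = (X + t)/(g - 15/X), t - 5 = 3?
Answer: 2881/10 ≈ 288.10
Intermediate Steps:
t = 8 (t = 5 + 3 = 8)
n(X, g) = (8 + X)/(g - 15/X) (n(X, g) = (X + 8)/(g - 15/X) = (8 + X)/(g - 15/X))
n(3, 15) + 287 = 3*(8 + 3)/(-15 + 3*15) + 287 = 3*11/(-15 + 45) + 287 = 3*11/30 + 287 = 3*(1/30)*11 + 287 = 11/10 + 287 = 2881/10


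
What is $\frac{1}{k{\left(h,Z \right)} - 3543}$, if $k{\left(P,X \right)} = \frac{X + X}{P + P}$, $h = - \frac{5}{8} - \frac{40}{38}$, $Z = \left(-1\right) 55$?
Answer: $- \frac{51}{179021} \approx -0.00028488$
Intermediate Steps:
$Z = -55$
$h = - \frac{255}{152}$ ($h = \left(-5\right) \frac{1}{8} - \frac{20}{19} = - \frac{5}{8} - \frac{20}{19} = - \frac{255}{152} \approx -1.6776$)
$k{\left(P,X \right)} = \frac{X}{P}$ ($k{\left(P,X \right)} = \frac{2 X}{2 P} = 2 X \frac{1}{2 P} = \frac{X}{P}$)
$\frac{1}{k{\left(h,Z \right)} - 3543} = \frac{1}{- \frac{55}{- \frac{255}{152}} - 3543} = \frac{1}{\left(-55\right) \left(- \frac{152}{255}\right) - 3543} = \frac{1}{\frac{1672}{51} - 3543} = \frac{1}{- \frac{179021}{51}} = - \frac{51}{179021}$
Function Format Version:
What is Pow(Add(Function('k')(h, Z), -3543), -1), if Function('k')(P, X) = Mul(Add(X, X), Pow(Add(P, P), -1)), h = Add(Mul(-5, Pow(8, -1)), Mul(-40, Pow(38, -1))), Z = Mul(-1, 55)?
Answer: Rational(-51, 179021) ≈ -0.00028488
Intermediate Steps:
Z = -55
h = Rational(-255, 152) (h = Add(Mul(-5, Rational(1, 8)), Mul(-40, Rational(1, 38))) = Add(Rational(-5, 8), Rational(-20, 19)) = Rational(-255, 152) ≈ -1.6776)
Function('k')(P, X) = Mul(X, Pow(P, -1)) (Function('k')(P, X) = Mul(Mul(2, X), Pow(Mul(2, P), -1)) = Mul(Mul(2, X), Mul(Rational(1, 2), Pow(P, -1))) = Mul(X, Pow(P, -1)))
Pow(Add(Function('k')(h, Z), -3543), -1) = Pow(Add(Mul(-55, Pow(Rational(-255, 152), -1)), -3543), -1) = Pow(Add(Mul(-55, Rational(-152, 255)), -3543), -1) = Pow(Add(Rational(1672, 51), -3543), -1) = Pow(Rational(-179021, 51), -1) = Rational(-51, 179021)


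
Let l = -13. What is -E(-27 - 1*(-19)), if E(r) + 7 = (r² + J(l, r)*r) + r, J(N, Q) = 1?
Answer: -41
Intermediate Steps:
E(r) = -7 + r² + 2*r (E(r) = -7 + ((r² + 1*r) + r) = -7 + ((r² + r) + r) = -7 + ((r + r²) + r) = -7 + (r² + 2*r) = -7 + r² + 2*r)
-E(-27 - 1*(-19)) = -(-7 + (-27 - 1*(-19))² + 2*(-27 - 1*(-19))) = -(-7 + (-27 + 19)² + 2*(-27 + 19)) = -(-7 + (-8)² + 2*(-8)) = -(-7 + 64 - 16) = -1*41 = -41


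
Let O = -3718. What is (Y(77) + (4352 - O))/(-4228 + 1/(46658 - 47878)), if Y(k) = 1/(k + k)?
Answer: -758096410/397178397 ≈ -1.9087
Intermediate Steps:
Y(k) = 1/(2*k)
(Y(77) + (4352 - O))/(-4228 + 1/(46658 - 47878)) = ((1/2)/77 + (4352 - 1*(-3718)))/(-4228 + 1/(46658 - 47878)) = ((1/2)*(1/77) + (4352 + 3718))/(-4228 + 1/(-1220)) = (1/154 + 8070)/(-4228 - 1/1220) = 1242781/(154*(-5158161/1220)) = (1242781/154)*(-1220/5158161) = -758096410/397178397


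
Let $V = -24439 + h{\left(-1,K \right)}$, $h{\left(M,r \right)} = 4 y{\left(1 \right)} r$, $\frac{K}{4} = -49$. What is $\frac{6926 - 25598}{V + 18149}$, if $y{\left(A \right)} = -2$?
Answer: $\frac{3112}{787} \approx 3.9543$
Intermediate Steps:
$K = -196$ ($K = 4 \left(-49\right) = -196$)
$h{\left(M,r \right)} = - 8 r$ ($h{\left(M,r \right)} = 4 \left(-2\right) r = - 8 r$)
$V = -22871$ ($V = -24439 - -1568 = -24439 + 1568 = -22871$)
$\frac{6926 - 25598}{V + 18149} = \frac{6926 - 25598}{-22871 + 18149} = - \frac{18672}{-4722} = \left(-18672\right) \left(- \frac{1}{4722}\right) = \frac{3112}{787}$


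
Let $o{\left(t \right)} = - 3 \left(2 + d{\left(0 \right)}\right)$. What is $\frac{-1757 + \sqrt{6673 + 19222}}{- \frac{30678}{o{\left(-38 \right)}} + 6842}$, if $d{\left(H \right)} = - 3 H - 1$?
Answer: $- \frac{7}{68} + \frac{\sqrt{25895}}{17068} \approx -0.093513$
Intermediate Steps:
$d{\left(H \right)} = -1 - 3 H$
$o{\left(t \right)} = -3$ ($o{\left(t \right)} = - 3 \left(2 - 1\right) = \left(-3\right) 1 = -3$)
$\frac{-1757 + \sqrt{6673 + 19222}}{- \frac{30678}{o{\left(-38 \right)}} + 6842} = \frac{-1757 + \sqrt{6673 + 19222}}{- \frac{30678}{-3} + 6842} = \frac{-1757 + \sqrt{25895}}{\left(-30678\right) \left(- \frac{1}{3}\right) + 6842} = \frac{-1757 + \sqrt{25895}}{10226 + 6842} = \frac{-1757 + \sqrt{25895}}{17068} = \left(-1757 + \sqrt{25895}\right) \frac{1}{17068} = - \frac{7}{68} + \frac{\sqrt{25895}}{17068}$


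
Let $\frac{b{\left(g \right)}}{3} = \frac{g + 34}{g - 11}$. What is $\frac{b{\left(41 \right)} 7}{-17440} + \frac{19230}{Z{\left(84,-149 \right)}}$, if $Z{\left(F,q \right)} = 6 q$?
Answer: $- \frac{22361209}{1039424} \approx -21.513$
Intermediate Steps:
$b{\left(g \right)} = \frac{3 \left(34 + g\right)}{-11 + g}$ ($b{\left(g \right)} = 3 \frac{g + 34}{g - 11} = 3 \frac{34 + g}{-11 + g} = \frac{3 \left(34 + g\right)}{-11 + g}$)
$\frac{b{\left(41 \right)} 7}{-17440} + \frac{19230}{Z{\left(84,-149 \right)}} = \frac{\frac{3 \left(34 + 41\right)}{-11 + 41} \cdot 7}{-17440} + \frac{19230}{6 \left(-149\right)} = 3 \cdot \frac{1}{30} \cdot 75 \cdot 7 \left(- \frac{1}{17440}\right) + \frac{19230}{-894} = 3 \cdot \frac{1}{30} \cdot 75 \cdot 7 \left(- \frac{1}{17440}\right) + 19230 \left(- \frac{1}{894}\right) = \frac{15}{2} \cdot 7 \left(- \frac{1}{17440}\right) - \frac{3205}{149} = \frac{105}{2} \left(- \frac{1}{17440}\right) - \frac{3205}{149} = - \frac{21}{6976} - \frac{3205}{149} = - \frac{22361209}{1039424}$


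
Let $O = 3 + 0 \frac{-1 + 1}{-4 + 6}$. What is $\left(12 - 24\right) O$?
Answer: $-36$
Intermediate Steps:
$O = 3$ ($O = 3 + 0 \cdot \frac{0}{2} = 3 + 0 \cdot 0 \cdot \frac{1}{2} = 3 + 0 \cdot 0 = 3 + 0 = 3$)
$\left(12 - 24\right) O = \left(12 - 24\right) 3 = \left(-12\right) 3 = -36$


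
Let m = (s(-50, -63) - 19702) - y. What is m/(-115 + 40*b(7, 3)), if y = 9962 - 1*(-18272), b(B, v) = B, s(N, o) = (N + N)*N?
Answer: -14312/55 ≈ -260.22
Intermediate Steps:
s(N, o) = 2*N² (s(N, o) = (2*N)*N = 2*N²)
y = 28234 (y = 9962 + 18272 = 28234)
m = -42936 (m = (2*(-50)² - 19702) - 1*28234 = (2*2500 - 19702) - 28234 = (5000 - 19702) - 28234 = -14702 - 28234 = -42936)
m/(-115 + 40*b(7, 3)) = -42936/(-115 + 40*7) = -42936/(-115 + 280) = -42936/165 = -42936*1/165 = -14312/55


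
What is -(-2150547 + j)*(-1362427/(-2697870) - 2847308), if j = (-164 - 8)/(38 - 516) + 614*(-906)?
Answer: -4969519224340828367759/644790930 ≈ -7.7072e+12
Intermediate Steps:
j = -132951790/239 (j = -172/(-478) - 556284 = -172*(-1/478) - 556284 = 86/239 - 556284 = -132951790/239 ≈ -5.5628e+5)
-(-2150547 + j)*(-1362427/(-2697870) - 2847308) = -(-2150547 - 132951790/239)*(-1362427/(-2697870) - 2847308) = -(-646932523)*(-1362427*(-1/2697870) - 2847308)/239 = -(-646932523)*(1362427/2697870 - 2847308)/239 = -(-646932523)*(-7681665471533)/(239*2697870) = -1*4969519224340828367759/644790930 = -4969519224340828367759/644790930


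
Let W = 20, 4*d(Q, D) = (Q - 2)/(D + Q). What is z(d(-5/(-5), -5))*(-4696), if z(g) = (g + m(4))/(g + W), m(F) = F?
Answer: -305240/321 ≈ -950.90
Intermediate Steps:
d(Q, D) = (-2 + Q)/(4*(D + Q)) (d(Q, D) = ((Q - 2)/(D + Q))/4 = ((-2 + Q)/(D + Q))/4 = (-2 + Q)/(4*(D + Q)))
z(g) = (4 + g)/(20 + g) (z(g) = (g + 4)/(g + 20) = (4 + g)/(20 + g))
z(d(-5/(-5), -5))*(-4696) = ((4 + (-2 - 5/(-5))/(4*(-5 - 5/(-5))))/(20 + (-2 - 5/(-5))/(4*(-5 - 5/(-5)))))*(-4696) = ((4 + (-2 - 5*(-⅕))/(4*(-5 - 5*(-⅕))))/(20 + (-2 - 5*(-⅕))/(4*(-5 - 5*(-⅕)))))*(-4696) = ((4 + (-2 + 1)/(4*(-5 + 1)))/(20 + (-2 + 1)/(4*(-5 + 1))))*(-4696) = ((4 + (¼)*(-1)/(-4))/(20 + (¼)*(-1)/(-4)))*(-4696) = ((4 + (¼)*(-¼)*(-1))/(20 + (¼)*(-¼)*(-1)))*(-4696) = ((4 + 1/16)/(20 + 1/16))*(-4696) = ((65/16)/(321/16))*(-4696) = ((16/321)*(65/16))*(-4696) = (65/321)*(-4696) = -305240/321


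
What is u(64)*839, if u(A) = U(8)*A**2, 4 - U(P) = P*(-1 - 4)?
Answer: 151207936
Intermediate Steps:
U(P) = 4 + 5*P (U(P) = 4 - P*(-1 - 4) = 4 - P*(-5) = 4 - (-5)*P = 4 + 5*P)
u(A) = 44*A**2 (u(A) = (4 + 5*8)*A**2 = (4 + 40)*A**2 = 44*A**2)
u(64)*839 = (44*64**2)*839 = (44*4096)*839 = 180224*839 = 151207936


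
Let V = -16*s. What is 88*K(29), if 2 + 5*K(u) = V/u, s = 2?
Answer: -1584/29 ≈ -54.621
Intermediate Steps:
V = -32 (V = -16*2 = -32)
K(u) = -2/5 - 32/(5*u) (K(u) = -2/5 + (-32/u)/5 = -2/5 - 32/(5*u))
88*K(29) = 88*((2/5)*(-16 - 1*29)/29) = 88*((2/5)*(1/29)*(-16 - 29)) = 88*((2/5)*(1/29)*(-45)) = 88*(-18/29) = -1584/29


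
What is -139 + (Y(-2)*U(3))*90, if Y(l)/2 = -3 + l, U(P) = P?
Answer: -2839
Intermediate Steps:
Y(l) = -6 + 2*l (Y(l) = 2*(-3 + l) = -6 + 2*l)
-139 + (Y(-2)*U(3))*90 = -139 + ((-6 + 2*(-2))*3)*90 = -139 + ((-6 - 4)*3)*90 = -139 - 10*3*90 = -139 - 30*90 = -139 - 2700 = -2839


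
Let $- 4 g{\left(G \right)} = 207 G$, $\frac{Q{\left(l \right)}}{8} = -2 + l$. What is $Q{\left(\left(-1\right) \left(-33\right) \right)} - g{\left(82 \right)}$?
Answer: $\frac{8983}{2} \approx 4491.5$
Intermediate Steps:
$Q{\left(l \right)} = -16 + 8 l$ ($Q{\left(l \right)} = 8 \left(-2 + l\right) = -16 + 8 l$)
$g{\left(G \right)} = - \frac{207 G}{4}$
$Q{\left(\left(-1\right) \left(-33\right) \right)} - g{\left(82 \right)} = \left(-16 + 8 \left(\left(-1\right) \left(-33\right)\right)\right) - \left(- \frac{207}{4}\right) 82 = \left(-16 + 8 \cdot 33\right) - - \frac{8487}{2} = \left(-16 + 264\right) + \frac{8487}{2} = 248 + \frac{8487}{2} = \frac{8983}{2}$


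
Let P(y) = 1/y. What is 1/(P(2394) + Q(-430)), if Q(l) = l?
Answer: -2394/1029419 ≈ -0.0023256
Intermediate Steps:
1/(P(2394) + Q(-430)) = 1/(1/2394 - 430) = 1/(-1029419/2394) = -2394/1029419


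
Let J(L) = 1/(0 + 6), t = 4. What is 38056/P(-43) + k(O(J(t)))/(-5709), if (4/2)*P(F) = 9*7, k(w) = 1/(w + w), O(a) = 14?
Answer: 82766363/68508 ≈ 1208.1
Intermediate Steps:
J(L) = 1/6
k(w) = 1/(2*w)
P(F) = 63/2 (P(F) = (9*7)/2 = (1/2)*63 = 63/2)
38056/P(-43) + k(O(J(t)))/(-5709) = 38056/(63/2) + ((1/2)/14)/(-5709) = 38056*(2/63) + ((1/2)*(1/14))*(-1/5709) = 76112/63 + (1/28)*(-1/5709) = 76112/63 - 1/159852 = 82766363/68508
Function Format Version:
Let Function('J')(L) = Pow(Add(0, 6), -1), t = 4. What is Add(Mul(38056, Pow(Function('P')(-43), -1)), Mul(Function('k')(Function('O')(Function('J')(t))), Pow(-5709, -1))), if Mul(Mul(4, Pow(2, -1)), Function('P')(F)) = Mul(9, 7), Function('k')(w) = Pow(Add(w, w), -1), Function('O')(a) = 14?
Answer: Rational(82766363, 68508) ≈ 1208.1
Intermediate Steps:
Function('J')(L) = Rational(1, 6) (Function('J')(L) = Pow(6, -1) = Rational(1, 6))
Function('k')(w) = Mul(Rational(1, 2), Pow(w, -1)) (Function('k')(w) = Pow(Mul(2, w), -1) = Mul(Rational(1, 2), Pow(w, -1)))
Function('P')(F) = Rational(63, 2) (Function('P')(F) = Mul(Rational(1, 2), Mul(9, 7)) = Mul(Rational(1, 2), 63) = Rational(63, 2))
Add(Mul(38056, Pow(Function('P')(-43), -1)), Mul(Function('k')(Function('O')(Function('J')(t))), Pow(-5709, -1))) = Add(Mul(38056, Pow(Rational(63, 2), -1)), Mul(Mul(Rational(1, 2), Pow(14, -1)), Pow(-5709, -1))) = Add(Mul(38056, Rational(2, 63)), Mul(Mul(Rational(1, 2), Rational(1, 14)), Rational(-1, 5709))) = Add(Rational(76112, 63), Mul(Rational(1, 28), Rational(-1, 5709))) = Add(Rational(76112, 63), Rational(-1, 159852)) = Rational(82766363, 68508)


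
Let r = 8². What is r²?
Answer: 4096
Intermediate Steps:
r = 64
r² = 64² = 4096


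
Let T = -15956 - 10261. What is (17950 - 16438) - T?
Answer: 27729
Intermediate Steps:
T = -26217
(17950 - 16438) - T = (17950 - 16438) - 1*(-26217) = 1512 + 26217 = 27729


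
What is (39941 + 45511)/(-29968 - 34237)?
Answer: -85452/64205 ≈ -1.3309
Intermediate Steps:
(39941 + 45511)/(-29968 - 34237) = 85452/(-64205) = 85452*(-1/64205) = -85452/64205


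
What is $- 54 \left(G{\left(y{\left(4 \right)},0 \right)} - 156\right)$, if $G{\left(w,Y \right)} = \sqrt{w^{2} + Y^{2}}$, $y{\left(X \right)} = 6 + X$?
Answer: $7884$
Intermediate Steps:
$G{\left(w,Y \right)} = \sqrt{Y^{2} + w^{2}}$
$- 54 \left(G{\left(y{\left(4 \right)},0 \right)} - 156\right) = - 54 \left(\sqrt{0^{2} + \left(6 + 4\right)^{2}} - 156\right) = - 54 \left(\sqrt{0 + 10^{2}} - 156\right) = - 54 \left(\sqrt{0 + 100} - 156\right) = - 54 \left(\sqrt{100} - 156\right) = - 54 \left(10 - 156\right) = \left(-54\right) \left(-146\right) = 7884$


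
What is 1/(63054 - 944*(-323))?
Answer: 1/367966 ≈ 2.7176e-6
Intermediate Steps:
1/(63054 - 944*(-323)) = 1/(63054 + 304912) = 1/367966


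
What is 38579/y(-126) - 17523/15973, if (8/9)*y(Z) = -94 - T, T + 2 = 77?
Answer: -4956431419/24294933 ≈ -204.01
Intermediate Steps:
T = 75 (T = -2 + 77 = 75)
y(Z) = -1521/8 (y(Z) = 9*(-94 - 1*75)/8 = 9*(-94 - 75)/8 = (9/8)*(-169) = -1521/8)
38579/y(-126) - 17523/15973 = 38579/(-1521/8) - 17523/15973 = 38579*(-8/1521) - 17523*1/15973 = -308632/1521 - 17523/15973 = -4956431419/24294933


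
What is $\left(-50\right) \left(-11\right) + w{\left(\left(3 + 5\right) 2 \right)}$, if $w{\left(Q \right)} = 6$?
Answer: $556$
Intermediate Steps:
$\left(-50\right) \left(-11\right) + w{\left(\left(3 + 5\right) 2 \right)} = \left(-50\right) \left(-11\right) + 6 = 550 + 6 = 556$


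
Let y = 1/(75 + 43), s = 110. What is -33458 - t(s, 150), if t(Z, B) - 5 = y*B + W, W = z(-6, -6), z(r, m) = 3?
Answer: -1974569/59 ≈ -33467.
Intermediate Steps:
y = 1/118 ≈ 0.0084746
W = 3
t(Z, B) = 8 + B/118 (t(Z, B) = 5 + (B/118 + 3) = 5 + (3 + B/118) = 8 + B/118)
-33458 - t(s, 150) = -33458 - (8 + (1/118)*150) = -33458 - (8 + 75/59) = -33458 - 1*547/59 = -33458 - 547/59 = -1974569/59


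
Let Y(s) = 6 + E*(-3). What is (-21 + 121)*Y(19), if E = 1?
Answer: 300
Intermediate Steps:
Y(s) = 3 (Y(s) = 6 + 1*(-3) = 6 - 3 = 3)
(-21 + 121)*Y(19) = (-21 + 121)*3 = 100*3 = 300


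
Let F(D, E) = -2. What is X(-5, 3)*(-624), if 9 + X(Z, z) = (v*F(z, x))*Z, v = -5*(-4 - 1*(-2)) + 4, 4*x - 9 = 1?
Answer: -81744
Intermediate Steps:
x = 5/2 (x = 9/4 + (¼)*1 = 9/4 + ¼ = 5/2 ≈ 2.5000)
v = 14 (v = -5*(-4 + 2) + 4 = -5*(-2) + 4 = 10 + 4 = 14)
X(Z, z) = -9 - 28*Z (X(Z, z) = -9 + (14*(-2))*Z = -9 - 28*Z)
X(-5, 3)*(-624) = (-9 - 28*(-5))*(-624) = (-9 + 140)*(-624) = 131*(-624) = -81744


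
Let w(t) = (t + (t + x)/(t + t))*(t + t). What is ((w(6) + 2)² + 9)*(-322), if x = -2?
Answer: -1961946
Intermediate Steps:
w(t) = 2*t*(t + (-2 + t)/(2*t)) (w(t) = (t + (t - 2)/(t + t))*(t + t) = (t + (-2 + t)/((2*t)))*(2*t) = (t + (-2 + t)*(1/(2*t)))*(2*t) = (t + (-2 + t)/(2*t))*(2*t) = 2*t*(t + (-2 + t)/(2*t)))
((w(6) + 2)² + 9)*(-322) = (((-2 + 6 + 2*6²) + 2)² + 9)*(-322) = (((-2 + 6 + 2*36) + 2)² + 9)*(-322) = (((-2 + 6 + 72) + 2)² + 9)*(-322) = ((76 + 2)² + 9)*(-322) = (78² + 9)*(-322) = (6084 + 9)*(-322) = 6093*(-322) = -1961946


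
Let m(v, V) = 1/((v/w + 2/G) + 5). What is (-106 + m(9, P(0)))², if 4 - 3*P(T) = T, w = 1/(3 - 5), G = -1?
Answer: 2531281/225 ≈ 11250.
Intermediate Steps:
w = -½ (w = 1/(-2) = -½ ≈ -0.50000)
P(T) = 4/3 - T/3
m(v, V) = 1/(3 - 2*v) (m(v, V) = 1/((v/(-½) + 2/(-1)) + 5) = 1/((v*(-2) + 2*(-1)) + 5) = 1/((-2*v - 2) + 5) = 1/((-2 - 2*v) + 5) = 1/(3 - 2*v))
(-106 + m(9, P(0)))² = (-106 - 1/(-3 + 2*9))² = (-106 - 1/(-3 + 18))² = (-106 - 1/15)² = (-1591/15)² = 2531281/225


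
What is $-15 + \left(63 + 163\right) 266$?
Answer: $60101$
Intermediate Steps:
$-15 + \left(63 + 163\right) 266 = -15 + 226 \cdot 266 = -15 + 60116 = 60101$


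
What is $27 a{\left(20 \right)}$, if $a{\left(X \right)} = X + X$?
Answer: $1080$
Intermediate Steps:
$a{\left(X \right)} = 2 X$
$27 a{\left(20 \right)} = 27 \cdot 2 \cdot 20 = 27 \cdot 40 = 1080$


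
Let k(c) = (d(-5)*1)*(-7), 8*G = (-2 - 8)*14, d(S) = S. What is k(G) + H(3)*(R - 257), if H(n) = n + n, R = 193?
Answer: -349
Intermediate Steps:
G = -35/2 (G = ((-2 - 8)*14)/8 = (-10*14)/8 = (1/8)*(-140) = -35/2 ≈ -17.500)
k(c) = 35 (k(c) = -5*1*(-7) = -5*(-7) = 35)
H(n) = 2*n
k(G) + H(3)*(R - 257) = 35 + (2*3)*(193 - 257) = 35 + 6*(-64) = 35 - 384 = -349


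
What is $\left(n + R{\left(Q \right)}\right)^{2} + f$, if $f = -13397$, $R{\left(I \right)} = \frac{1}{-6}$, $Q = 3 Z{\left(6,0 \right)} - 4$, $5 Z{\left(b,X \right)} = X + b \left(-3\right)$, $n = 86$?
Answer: $- \frac{217067}{36} \approx -6029.6$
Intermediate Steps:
$Z{\left(b,X \right)} = - \frac{3 b}{5} + \frac{X}{5}$ ($Z{\left(b,X \right)} = \frac{X + b \left(-3\right)}{5} = \frac{X - 3 b}{5} = - \frac{3 b}{5} + \frac{X}{5}$)
$Q = - \frac{74}{5}$ ($Q = 3 \left(\left(- \frac{3}{5}\right) 6 + \frac{1}{5} \cdot 0\right) - 4 = 3 \left(- \frac{18}{5} + 0\right) - 4 = 3 \left(- \frac{18}{5}\right) - 4 = - \frac{54}{5} - 4 = - \frac{74}{5} \approx -14.8$)
$R{\left(I \right)} = - \frac{1}{6}$
$\left(n + R{\left(Q \right)}\right)^{2} + f = \left(86 - \frac{1}{6}\right)^{2} - 13397 = \left(\frac{515}{6}\right)^{2} - 13397 = \frac{265225}{36} - 13397 = - \frac{217067}{36}$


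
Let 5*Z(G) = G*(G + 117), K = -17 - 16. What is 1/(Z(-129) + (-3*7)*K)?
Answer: 5/5013 ≈ 0.00099741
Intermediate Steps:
K = -33
Z(G) = G*(117 + G)/5 (Z(G) = (G*(G + 117))/5 = (G*(117 + G))/5 = G*(117 + G)/5)
1/(Z(-129) + (-3*7)*K) = 1/((⅕)*(-129)*(117 - 129) - 3*7*(-33)) = 1/((⅕)*(-129)*(-12) - 21*(-33)) = 1/(1548/5 + 693) = 1/(5013/5) = 5/5013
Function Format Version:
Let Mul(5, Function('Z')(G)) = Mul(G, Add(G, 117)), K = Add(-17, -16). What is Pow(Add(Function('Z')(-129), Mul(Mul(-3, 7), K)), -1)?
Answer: Rational(5, 5013) ≈ 0.00099741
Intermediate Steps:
K = -33
Function('Z')(G) = Mul(Rational(1, 5), G, Add(117, G)) (Function('Z')(G) = Mul(Rational(1, 5), Mul(G, Add(G, 117))) = Mul(Rational(1, 5), Mul(G, Add(117, G))) = Mul(Rational(1, 5), G, Add(117, G)))
Pow(Add(Function('Z')(-129), Mul(Mul(-3, 7), K)), -1) = Pow(Add(Mul(Rational(1, 5), -129, Add(117, -129)), Mul(Mul(-3, 7), -33)), -1) = Pow(Add(Mul(Rational(1, 5), -129, -12), Mul(-21, -33)), -1) = Pow(Add(Rational(1548, 5), 693), -1) = Pow(Rational(5013, 5), -1) = Rational(5, 5013)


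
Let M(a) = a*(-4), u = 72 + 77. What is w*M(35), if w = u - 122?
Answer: -3780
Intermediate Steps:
u = 149
M(a) = -4*a
w = 27 (w = 149 - 122 = 27)
w*M(35) = 27*(-4*35) = 27*(-140) = -3780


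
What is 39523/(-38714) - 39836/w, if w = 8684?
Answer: -36258243/6465238 ≈ -5.6082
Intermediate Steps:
39523/(-38714) - 39836/w = 39523/(-38714) - 39836/8684 = 39523*(-1/38714) - 39836*1/8684 = -39523/38714 - 9959/2171 = -36258243/6465238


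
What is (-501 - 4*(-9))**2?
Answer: 216225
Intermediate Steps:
(-501 - 4*(-9))**2 = (-501 + 36)**2 = (-465)**2 = 216225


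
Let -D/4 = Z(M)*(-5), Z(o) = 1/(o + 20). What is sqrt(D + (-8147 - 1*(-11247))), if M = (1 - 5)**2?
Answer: sqrt(27905)/3 ≈ 55.683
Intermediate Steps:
M = 16 (M = (-4)**2 = 16)
Z(o) = 1/(20 + o)
D = 5/9 (D = -4*(-5)/(20 + 16) = -4*(-5)/36 = -(-5)/9 = -4*(-5/36) = 5/9 ≈ 0.55556)
sqrt(D + (-8147 - 1*(-11247))) = sqrt(5/9 + (-8147 - 1*(-11247))) = sqrt(5/9 + (-8147 + 11247)) = sqrt(5/9 + 3100) = sqrt(27905/9) = sqrt(27905)/3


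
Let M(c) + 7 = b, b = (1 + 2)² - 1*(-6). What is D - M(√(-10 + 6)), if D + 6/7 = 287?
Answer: 1947/7 ≈ 278.14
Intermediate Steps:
D = 2003/7 (D = -6/7 + 287 = 2003/7 ≈ 286.14)
b = 15 (b = 3² + 6 = 9 + 6 = 15)
M(c) = 8 (M(c) = -7 + 15 = 8)
D - M(√(-10 + 6)) = 2003/7 - 1*8 = 2003/7 - 8 = 1947/7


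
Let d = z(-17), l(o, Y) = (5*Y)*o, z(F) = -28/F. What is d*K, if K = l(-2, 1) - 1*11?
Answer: -588/17 ≈ -34.588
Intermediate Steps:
l(o, Y) = 5*Y*o
d = 28/17 (d = -28/(-17) = -28*(-1/17) = 28/17 ≈ 1.6471)
K = -21 (K = 5*1*(-2) - 1*11 = -10 - 11 = -21)
d*K = (28/17)*(-21) = -588/17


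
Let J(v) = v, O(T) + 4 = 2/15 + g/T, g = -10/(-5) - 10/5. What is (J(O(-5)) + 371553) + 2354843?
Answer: 40895882/15 ≈ 2.7264e+6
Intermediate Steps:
g = 0 (g = -10*(-1/5) - 10*1/5 = 2 - 2 = 0)
O(T) = -58/15 (O(T) = -4 + (2/15 + 0/T) = -4 + (2*(1/15) + 0) = -4 + (2/15 + 0) = -4 + 2/15 = -58/15)
(J(O(-5)) + 371553) + 2354843 = (-58/15 + 371553) + 2354843 = 5573237/15 + 2354843 = 40895882/15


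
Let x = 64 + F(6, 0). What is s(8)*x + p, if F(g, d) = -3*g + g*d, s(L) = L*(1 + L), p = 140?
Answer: 3452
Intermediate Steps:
F(g, d) = -3*g + d*g
x = 46 (x = 64 + 6*(-3 + 0) = 64 + 6*(-3) = 64 - 18 = 46)
s(8)*x + p = (8*(1 + 8))*46 + 140 = (8*9)*46 + 140 = 72*46 + 140 = 3312 + 140 = 3452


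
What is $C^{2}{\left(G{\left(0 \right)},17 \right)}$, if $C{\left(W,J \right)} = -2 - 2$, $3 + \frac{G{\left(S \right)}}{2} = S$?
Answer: $16$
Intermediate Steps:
$G{\left(S \right)} = -6 + 2 S$
$C{\left(W,J \right)} = -4$
$C^{2}{\left(G{\left(0 \right)},17 \right)} = \left(-4\right)^{2} = 16$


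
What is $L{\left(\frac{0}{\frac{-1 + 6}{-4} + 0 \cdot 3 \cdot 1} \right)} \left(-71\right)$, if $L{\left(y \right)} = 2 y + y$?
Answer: $0$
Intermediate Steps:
$L{\left(y \right)} = 3 y$
$L{\left(\frac{0}{\frac{-1 + 6}{-4} + 0 \cdot 3 \cdot 1} \right)} \left(-71\right) = 3 \frac{0}{\frac{-1 + 6}{-4} + 0 \cdot 3 \cdot 1} \left(-71\right) = 3 \frac{0}{\left(- \frac{1}{4}\right) 5 + 0 \cdot 1} \left(-71\right) = 3 \frac{0}{- \frac{5}{4} + 0} \left(-71\right) = 3 \frac{0}{- \frac{5}{4}} \left(-71\right) = 3 \cdot 0 \left(- \frac{4}{5}\right) \left(-71\right) = 3 \cdot 0 \left(-71\right) = 0 \left(-71\right) = 0$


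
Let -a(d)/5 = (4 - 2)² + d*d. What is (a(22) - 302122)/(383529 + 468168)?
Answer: -304562/851697 ≈ -0.35759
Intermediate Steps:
a(d) = -20 - 5*d² (a(d) = -5*((4 - 2)² + d*d) = -5*(2² + d²) = -5*(4 + d²) = -20 - 5*d²)
(a(22) - 302122)/(383529 + 468168) = ((-20 - 5*22²) - 302122)/(383529 + 468168) = ((-20 - 5*484) - 302122)/851697 = ((-20 - 2420) - 302122)*(1/851697) = (-2440 - 302122)*(1/851697) = -304562*1/851697 = -304562/851697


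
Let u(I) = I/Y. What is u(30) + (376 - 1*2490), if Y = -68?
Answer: -71891/34 ≈ -2114.4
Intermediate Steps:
u(I) = -I/68 (u(I) = I/(-68) = I*(-1/68) = -I/68)
u(30) + (376 - 1*2490) = -1/68*30 + (376 - 1*2490) = -15/34 + (376 - 2490) = -15/34 - 2114 = -71891/34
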